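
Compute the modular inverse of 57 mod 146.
41

gcd(57, 146) = 1, so the inverse exists.
Extended Euclidean algorithm on (146, 57):
146 = 2 × 57 + 32  ⟹  32 = (1)·146 + (-2)·57
57 = 1 × 32 + 25  ⟹  25 = (-1)·146 + (3)·57
32 = 1 × 25 + 7  ⟹  7 = (2)·146 + (-5)·57
25 = 3 × 7 + 4  ⟹  4 = (-7)·146 + (18)·57
7 = 1 × 4 + 3  ⟹  3 = (9)·146 + (-23)·57
4 = 1 × 3 + 1  ⟹  1 = (-16)·146 + (41)·57
So (41)·57 ≡ 1 (mod 146), i.e. 57^(-1) ≡ 41 (mod 146).
Check: 57 × 41 = 2337 ≡ 1 (mod 146)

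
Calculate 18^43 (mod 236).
124

Repeated squaring. Binary of 43 = 101011.
18^1 ≡ 18 (mod 236); 18^2 ≡ 88 (mod 236); 18^4 ≡ 192 (mod 236); 18^8 ≡ 48 (mod 236); 18^16 ≡ 180 (mod 236); 18^32 ≡ 68 (mod 236)
18^43 = 18^1 × 18^2 × 18^8 × 18^32 ≡ 124 (mod 236)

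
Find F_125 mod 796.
13

Matrix identity: Q^n = [[F_(n+1), F_n], [F_n, F_(n-1)]] with Q = [[1,1],[1,0]].
n = 125 = 1111101₂. Square-and-multiply, entries mod 796:
Q^1 = [[1,1],[1,0]]
Q^3 = (Q^1)²·Q = [[3,2],[2,1]]
Q^7 = (Q^3)²·Q = [[21,13],[13,8]]
Q^15 = (Q^7)²·Q = [[191,610],[610,377]]
Q^31 = (Q^15)²·Q = [[453,233],[233,220]]
Q^62 = (Q^31)² = [[2,793],[793,5]]
Q^125 = (Q^62)²·Q = [[788,13],[13,775]]
F_125 mod 796 = Q^125[0][1] = 13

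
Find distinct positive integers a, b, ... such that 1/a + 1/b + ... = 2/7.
1/4 + 1/28

Greedy algorithm:
2/7: ceiling(7/2) = 4, use 1/4
1/28: ceiling(28/1) = 28, use 1/28
Result: 2/7 = 1/4 + 1/28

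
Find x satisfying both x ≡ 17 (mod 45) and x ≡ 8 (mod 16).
152

Using Chinese Remainder Theorem:
M = 45 × 16 = 720
M1 = 16, M2 = 45
y1 = 16^(-1) mod 45 = 31
y2 = 45^(-1) mod 16 = 5
x = (17×16×31 + 8×45×5) mod 720 = 152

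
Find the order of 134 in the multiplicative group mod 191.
95

191 is prime, so ord(134) divides φ(191) = 190.
Divisors of 190: 1, 2, 5, 10, 19, 38, 95, 190.
Repeated squaring: 134^1 ≡ 134, 134^2 ≡ 2, 134^4 ≡ 4, 134^8 ≡ 16, 134^16 ≡ 65, 134^32 ≡ 23, 134^64 ≡ 147, 134^128 ≡ 26 (mod 191).
Test 134^d mod 191 for each divisor d in increasing order:
134^1 ≡ 134
134^2 ≡ 2
134^5 = 134^4·134^1 ≡ 154
134^10 = 134^8·134^2 ≡ 32
134^19 = 134^16·134^2·134^1 ≡ 39
134^38 = 134^32·134^4·134^2 ≡ 184
134^95 = 134^64·134^16·134^8·134^4·134^2·134^1 ≡ 1  ← first divisor giving 1
The order is 95.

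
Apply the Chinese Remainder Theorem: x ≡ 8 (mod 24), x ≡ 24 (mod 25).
224

Using Chinese Remainder Theorem:
M = 24 × 25 = 600
M1 = 25, M2 = 24
y1 = 25^(-1) mod 24 = 1
y2 = 24^(-1) mod 25 = 24
x = (8×25×1 + 24×24×24) mod 600 = 224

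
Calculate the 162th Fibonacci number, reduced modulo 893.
95

Matrix identity: Q^n = [[F_(n+1), F_n], [F_n, F_(n-1)]] with Q = [[1,1],[1,0]].
n = 162 = 10100010₂. Square-and-multiply, entries mod 893:
Q^1 = [[1,1],[1,0]]
Q^2 = (Q^1)² = [[2,1],[1,1]]
Q^5 = (Q^2)²·Q = [[8,5],[5,3]]
Q^10 = (Q^5)² = [[89,55],[55,34]]
Q^20 = (Q^10)² = [[230,514],[514,609]]
Q^40 = (Q^20)² = [[81,820],[820,154]]
Q^81 = (Q^40)²·Q = [[93,281],[281,705]]
Q^162 = (Q^81)² = [[96,95],[95,1]]
F_162 mod 893 = Q^162[0][1] = 95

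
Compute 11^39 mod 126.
71

Repeated squaring. Binary of 39 = 100111.
11^1 ≡ 11 (mod 126); 11^2 ≡ 121 (mod 126); 11^4 ≡ 25 (mod 126); 11^8 ≡ 121 (mod 126); 11^16 ≡ 25 (mod 126); 11^32 ≡ 121 (mod 126)
11^39 = 11^1 × 11^2 × 11^4 × 11^32 ≡ 71 (mod 126)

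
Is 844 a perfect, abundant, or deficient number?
deficient

Proper divisors of 844: sum = 1 + 2 + 4 + 211 + 422 = 640
Since 640 < 844, 844 is deficient.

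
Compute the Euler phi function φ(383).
382

383 = 383
φ(n) = n × ∏(1 - 1/p) for each prime p dividing n
φ(383) = 383 × (1 - 1/383) = 382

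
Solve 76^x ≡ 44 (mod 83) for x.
34

Baby-step giant-step with step n = ⌈√83⌉ = 10.
Baby steps 76^j mod 83 (j:value) for j=0..9: 0:1, 1:76, 2:49, 3:72, 4:77, 5:42, 6:38, 7:66, 8:36, 9:80.
Giant-step multiplier: 76^(-10) ≡ 76^(82-10) = 76^72 ≡ 4 (mod 83).
Giant steps γ_i = 44·4^i mod 83: γ_0=44, γ_1=10, γ_2=40, γ_3=77 (in table at j=4).
x = i·n + j = 3·10 + 4 = 34.
Check: 76^34 ≡ 44 (mod 83).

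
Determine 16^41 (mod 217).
109

Repeated squaring. Binary of 41 = 101001.
16^1 ≡ 16 (mod 217); 16^2 ≡ 39 (mod 217); 16^4 ≡ 2 (mod 217); 16^8 ≡ 4 (mod 217); 16^16 ≡ 16 (mod 217); 16^32 ≡ 39 (mod 217)
16^41 = 16^1 × 16^8 × 16^32 ≡ 109 (mod 217)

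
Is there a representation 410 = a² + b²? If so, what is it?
7² + 19² (a=7, b=19)

Factorization: 410 = 2 × 5 × 41
By Fermat: n is sum of two squares iff every prime p ≡ 3 (mod 4) appears to even power.
All primes ≡ 3 (mod 4) appear to even power.
Search a = 0, 1, 2, … for 410 - a² a perfect square: first hit at a = 7: 410 - 49 = 361 = 19².
410 = 7² + 19² = 49 + 361 ✓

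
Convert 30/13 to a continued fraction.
[2; 3, 4]

Euclidean algorithm steps:
30 = 2 × 13 + 4
13 = 3 × 4 + 1
4 = 4 × 1 + 0
Continued fraction: [2; 3, 4]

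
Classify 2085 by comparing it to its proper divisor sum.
deficient

Proper divisors of 2085: sum = 1 + 3 + 5 + 15 + 139 + 417 + 695 = 1275
Since 1275 < 2085, 2085 is deficient.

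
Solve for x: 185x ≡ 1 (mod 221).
178

gcd(185, 221) = 1, so the inverse exists.
Extended Euclidean algorithm on (221, 185):
221 = 1 × 185 + 36  ⟹  36 = (1)·221 + (-1)·185
185 = 5 × 36 + 5  ⟹  5 = (-5)·221 + (6)·185
36 = 7 × 5 + 1  ⟹  1 = (36)·221 + (-43)·185
So (-43)·185 ≡ 1 (mod 221), i.e. 185^(-1) ≡ -43 ≡ 178 (mod 221).
Check: 185 × 178 = 32930 ≡ 1 (mod 221)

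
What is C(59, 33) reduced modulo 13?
6

Using Lucas' theorem:
Write n=59 and k=33 in base 13:
n in base 13: [4, 7]
k in base 13: [2, 7]
C(59,33) mod 13 = ∏ C(n_i, k_i) mod 13
Digit binomials (mod 13): C(4,2) = 6; C(7,7) = 1
Product: 6 × 1 = 6 ≡ 6 (mod 13)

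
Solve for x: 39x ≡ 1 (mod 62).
35

gcd(39, 62) = 1, so the inverse exists.
Extended Euclidean algorithm on (62, 39):
62 = 1 × 39 + 23  ⟹  23 = (1)·62 + (-1)·39
39 = 1 × 23 + 16  ⟹  16 = (-1)·62 + (2)·39
23 = 1 × 16 + 7  ⟹  7 = (2)·62 + (-3)·39
16 = 2 × 7 + 2  ⟹  2 = (-5)·62 + (8)·39
7 = 3 × 2 + 1  ⟹  1 = (17)·62 + (-27)·39
So (-27)·39 ≡ 1 (mod 62), i.e. 39^(-1) ≡ -27 ≡ 35 (mod 62).
Check: 39 × 35 = 1365 ≡ 1 (mod 62)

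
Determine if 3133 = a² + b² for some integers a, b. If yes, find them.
18² + 53² (a=18, b=53)

Factorization: 3133 = 13 × 241
By Fermat: n is sum of two squares iff every prime p ≡ 3 (mod 4) appears to even power.
All primes ≡ 3 (mod 4) appear to even power.
Search a = 0, 1, 2, … for 3133 - a² a perfect square: first hit at a = 18: 3133 - 324 = 2809 = 53².
3133 = 18² + 53² = 324 + 2809 ✓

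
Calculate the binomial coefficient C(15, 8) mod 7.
2

Using Lucas' theorem:
Write n=15 and k=8 in base 7:
n in base 7: [2, 1]
k in base 7: [1, 1]
C(15,8) mod 7 = ∏ C(n_i, k_i) mod 7
Digit binomials (mod 7): C(2,1) = 2; C(1,1) = 1
Product: 2 × 1 = 2 ≡ 2 (mod 7)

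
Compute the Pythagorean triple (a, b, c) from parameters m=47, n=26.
(1533, 2444, 2885)

Euclid's formula: a = m² - n², b = 2mn, c = m² + n²
m = 47, n = 26
a = 47² - 26² = 2209 - 676 = 1533
b = 2 × 47 × 26 = 2444
c = 47² + 26² = 2209 + 676 = 2885
Verification: 1533² + 2444² = 2350089 + 5973136 = 8323225 = 2885² ✓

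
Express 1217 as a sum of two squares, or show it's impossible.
16² + 31² (a=16, b=31)

Factorization: 1217 = 1217
By Fermat: n is sum of two squares iff every prime p ≡ 3 (mod 4) appears to even power.
All primes ≡ 3 (mod 4) appear to even power.
Search a = 0, 1, 2, … for 1217 - a² a perfect square: first hit at a = 16: 1217 - 256 = 961 = 31².
1217 = 16² + 31² = 256 + 961 ✓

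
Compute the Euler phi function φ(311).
310

311 = 311
φ(n) = n × ∏(1 - 1/p) for each prime p dividing n
φ(311) = 311 × (1 - 1/311) = 310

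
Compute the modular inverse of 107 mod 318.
107

gcd(107, 318) = 1, so the inverse exists.
Extended Euclidean algorithm on (318, 107):
318 = 2 × 107 + 104  ⟹  104 = (1)·318 + (-2)·107
107 = 1 × 104 + 3  ⟹  3 = (-1)·318 + (3)·107
104 = 34 × 3 + 2  ⟹  2 = (35)·318 + (-104)·107
3 = 1 × 2 + 1  ⟹  1 = (-36)·318 + (107)·107
So (107)·107 ≡ 1 (mod 318), i.e. 107^(-1) ≡ 107 (mod 318).
Check: 107 × 107 = 11449 ≡ 1 (mod 318)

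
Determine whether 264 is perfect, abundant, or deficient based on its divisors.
abundant

Proper divisors of 264: sum = 1 + 2 + 3 + 4 + 6 + 8 + 11 + 12 + 22 + 24 + 33 + 44 + 66 + 88 + 132 = 456
Since 456 > 264, 264 is abundant.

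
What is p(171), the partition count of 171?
301384802048

p(n) counts ways to write n as a sum of positive integers (order ignored).
Euler's pentagonal recurrence: p(k) = p(k-1) + p(k-2) - p(k-5) - p(k-7) + p(k-12) + p(k-15) - ... (offsets j(3j∓1)/2, signs ++--, p(0)=1, p(<0)=0).
DP table for k = 0..170: p(0)=1, p(1)=1, p(2)=2, p(3)=3, p(4)=5, p(5)=7, p(6)=11, p(7)=15, p(8)=22, p(9)=30, p(10)=42, p(11)=56, p(12)=77, p(13)=101, p(14)=135, p(15)=176, p(16)=231, p(17)=297, p(18)=385, p(19)=490, p(20)=627, p(21)=792, p(22)=1002, p(23)=1255, p(24)=1575, p(25)=1958, p(26)=2436, p(27)=3010, p(28)=3718, p(29)=4565, p(30)=5604, p(31)=6842, p(32)=8349, p(33)=10143, p(34)=12310, p(35)=14883, p(36)=17977, p(37)=21637, p(38)=26015, p(39)=31185, p(40)=37338, p(41)=44583, p(42)=53174, p(43)=63261, p(44)=75175, p(45)=89134, p(46)=105558, p(47)=124754, p(48)=147273, p(49)=173525, p(50)=204226, p(51)=239943, p(52)=281589, p(53)=329931, p(54)=386155, p(55)=451276, p(56)=526823, p(57)=614154, p(58)=715220, p(59)=831820, p(60)=966467, p(61)=1121505, p(62)=1300156, p(63)=1505499, p(64)=1741630, p(65)=2012558, p(66)=2323520, p(67)=2679689, p(68)=3087735, p(69)=3554345, p(70)=4087968, p(71)=4697205, p(72)=5392783, p(73)=6185689, p(74)=7089500, p(75)=8118264, p(76)=9289091, p(77)=10619863, p(78)=12132164, p(79)=13848650, p(80)=15796476, p(81)=18004327, p(82)=20506255, p(83)=23338469, p(84)=26543660, p(85)=30167357, p(86)=34262962, p(87)=38887673, p(88)=44108109, p(89)=49995925, p(90)=56634173, p(91)=64112359, p(92)=72533807, p(93)=82010177, p(94)=92669720, p(95)=104651419, p(96)=118114304, p(97)=133230930, p(98)=150198136, p(99)=169229875, p(100)=190569292, p(101)=214481126, p(102)=241265379, p(103)=271248950, p(104)=304801365, p(105)=342325709, p(106)=384276336, p(107)=431149389, p(108)=483502844, p(109)=541946240, p(110)=607163746, p(111)=679903203, p(112)=761002156, p(113)=851376628, p(114)=952050665, p(115)=1064144451, p(116)=1188908248, p(117)=1327710076, p(118)=1482074143, p(119)=1653668665, p(120)=1844349560, p(121)=2056148051, p(122)=2291320912, p(123)=2552338241, p(124)=2841940500, p(125)=3163127352, p(126)=3519222692, p(127)=3913864295, p(128)=4351078600, p(129)=4835271870, p(130)=5371315400, p(131)=5964539504, p(132)=6620830889, p(133)=7346629512, p(134)=8149040695, p(135)=9035836076, p(136)=10015581680, p(137)=11097645016, p(138)=12292341831, p(139)=13610949895, p(140)=15065878135, p(141)=16670689208, p(142)=18440293320, p(143)=20390982757, p(144)=22540654445, p(145)=24908858009, p(146)=27517052599, p(147)=30388671978, p(148)=33549419497, p(149)=37027355200, p(150)=40853235313, p(151)=45060624582, p(152)=49686288421, p(153)=54770336324, p(154)=60356673280, p(155)=66493182097, p(156)=73232243759, p(157)=80630964769, p(158)=88751778802, p(159)=97662728555, p(160)=107438159466, p(161)=118159068427, p(162)=129913904637, p(163)=142798995930, p(164)=156919475295, p(165)=172389800255, p(166)=189334822579, p(167)=207890420102, p(168)=228204732751, p(169)=250438925115, p(170)=274768617130.
Final step: p(171) = p(170) + p(169) - p(166) - p(164) + p(159) + p(156) - p(149) - p(145) + p(136) + p(131) - p(120) - p(114) + p(101) + p(94) - p(79) - p(71) + p(54) + p(45) - p(26) - p(16)
= 274768617130 + 250438925115 - 189334822579 - 156919475295 + 97662728555 + 73232243759 - 37027355200 - 24908858009 + 10015581680 + 5964539504 - 1844349560 - 952050665 + 214481126 + 92669720 - 13848650 - 4697205 + 386155 + 89134 - 2436 - 231
= 301384802048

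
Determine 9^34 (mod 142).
79

Repeated squaring. Binary of 34 = 100010.
9^1 ≡ 9 (mod 142); 9^2 ≡ 81 (mod 142); 9^4 ≡ 29 (mod 142); 9^8 ≡ 131 (mod 142); 9^16 ≡ 121 (mod 142); 9^32 ≡ 15 (mod 142)
9^34 = 9^2 × 9^32 ≡ 79 (mod 142)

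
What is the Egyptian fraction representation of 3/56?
1/19 + 1/1064

Greedy algorithm:
3/56: ceiling(56/3) = 19, use 1/19
1/1064: ceiling(1064/1) = 1064, use 1/1064
Result: 3/56 = 1/19 + 1/1064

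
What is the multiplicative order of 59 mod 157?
52

157 is prime, so ord(59) divides φ(157) = 156.
Divisors of 156: 1, 2, 3, 4, 6, 12, 13, 26, 39, 52, 78, 156.
Repeated squaring: 59^1 ≡ 59, 59^2 ≡ 27, 59^4 ≡ 101, 59^8 ≡ 153, 59^16 ≡ 16, 59^32 ≡ 99, 59^64 ≡ 67, 59^128 ≡ 93 (mod 157).
Test 59^d mod 157 for each divisor d in increasing order:
59^1 ≡ 59
59^2 ≡ 27
59^3 = 59^2·59^1 ≡ 23
59^4 ≡ 101
59^6 = 59^4·59^2 ≡ 58
59^12 = 59^8·59^4 ≡ 67
59^13 = 59^8·59^4·59^1 ≡ 28
59^26 = 59^16·59^8·59^2 ≡ 156
59^39 = 59^32·59^4·59^2·59^1 ≡ 129
59^52 = 59^32·59^16·59^4 ≡ 1  ← first divisor giving 1
The order is 52.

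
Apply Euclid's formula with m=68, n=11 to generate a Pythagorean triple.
(4503, 1496, 4745)

Euclid's formula: a = m² - n², b = 2mn, c = m² + n²
m = 68, n = 11
a = 68² - 11² = 4624 - 121 = 4503
b = 2 × 68 × 11 = 1496
c = 68² + 11² = 4624 + 121 = 4745
Verification: 4503² + 1496² = 20277009 + 2238016 = 22515025 = 4745² ✓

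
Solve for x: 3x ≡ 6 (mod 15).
x ≡ 2 (mod 5)

gcd(3, 15) = 3, which divides 6, so solutions exist.
Divide through by 3: x ≡ 2 (mod 5).
The coefficient of x is now 1, so x ≡ 2 (mod 5).
Check: 3 × 2 = 6 ≡ 6 (mod 15).
x ≡ 2 (mod 5), giving 3 solutions mod 15.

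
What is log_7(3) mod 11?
4

Baby-step giant-step with step n = ⌈√11⌉ = 4.
Baby steps 7^j mod 11 (j:value) for j=0..3: 0:1, 1:7, 2:5, 3:2.
Giant-step multiplier: 7^(-4) ≡ 7^(10-4) = 7^6 ≡ 4 (mod 11).
Giant steps γ_i = 3·4^i mod 11: γ_0=3, γ_1=1 (in table at j=0).
x = i·n + j = 1·4 + 0 = 4.
Check: 7^4 ≡ 3 (mod 11).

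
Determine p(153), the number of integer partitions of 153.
54770336324

p(n) counts ways to write n as a sum of positive integers (order ignored).
Euler's pentagonal recurrence: p(k) = p(k-1) + p(k-2) - p(k-5) - p(k-7) + p(k-12) + p(k-15) - ... (offsets j(3j∓1)/2, signs ++--, p(0)=1, p(<0)=0).
DP table for k = 0..152: p(0)=1, p(1)=1, p(2)=2, p(3)=3, p(4)=5, p(5)=7, p(6)=11, p(7)=15, p(8)=22, p(9)=30, p(10)=42, p(11)=56, p(12)=77, p(13)=101, p(14)=135, p(15)=176, p(16)=231, p(17)=297, p(18)=385, p(19)=490, p(20)=627, p(21)=792, p(22)=1002, p(23)=1255, p(24)=1575, p(25)=1958, p(26)=2436, p(27)=3010, p(28)=3718, p(29)=4565, p(30)=5604, p(31)=6842, p(32)=8349, p(33)=10143, p(34)=12310, p(35)=14883, p(36)=17977, p(37)=21637, p(38)=26015, p(39)=31185, p(40)=37338, p(41)=44583, p(42)=53174, p(43)=63261, p(44)=75175, p(45)=89134, p(46)=105558, p(47)=124754, p(48)=147273, p(49)=173525, p(50)=204226, p(51)=239943, p(52)=281589, p(53)=329931, p(54)=386155, p(55)=451276, p(56)=526823, p(57)=614154, p(58)=715220, p(59)=831820, p(60)=966467, p(61)=1121505, p(62)=1300156, p(63)=1505499, p(64)=1741630, p(65)=2012558, p(66)=2323520, p(67)=2679689, p(68)=3087735, p(69)=3554345, p(70)=4087968, p(71)=4697205, p(72)=5392783, p(73)=6185689, p(74)=7089500, p(75)=8118264, p(76)=9289091, p(77)=10619863, p(78)=12132164, p(79)=13848650, p(80)=15796476, p(81)=18004327, p(82)=20506255, p(83)=23338469, p(84)=26543660, p(85)=30167357, p(86)=34262962, p(87)=38887673, p(88)=44108109, p(89)=49995925, p(90)=56634173, p(91)=64112359, p(92)=72533807, p(93)=82010177, p(94)=92669720, p(95)=104651419, p(96)=118114304, p(97)=133230930, p(98)=150198136, p(99)=169229875, p(100)=190569292, p(101)=214481126, p(102)=241265379, p(103)=271248950, p(104)=304801365, p(105)=342325709, p(106)=384276336, p(107)=431149389, p(108)=483502844, p(109)=541946240, p(110)=607163746, p(111)=679903203, p(112)=761002156, p(113)=851376628, p(114)=952050665, p(115)=1064144451, p(116)=1188908248, p(117)=1327710076, p(118)=1482074143, p(119)=1653668665, p(120)=1844349560, p(121)=2056148051, p(122)=2291320912, p(123)=2552338241, p(124)=2841940500, p(125)=3163127352, p(126)=3519222692, p(127)=3913864295, p(128)=4351078600, p(129)=4835271870, p(130)=5371315400, p(131)=5964539504, p(132)=6620830889, p(133)=7346629512, p(134)=8149040695, p(135)=9035836076, p(136)=10015581680, p(137)=11097645016, p(138)=12292341831, p(139)=13610949895, p(140)=15065878135, p(141)=16670689208, p(142)=18440293320, p(143)=20390982757, p(144)=22540654445, p(145)=24908858009, p(146)=27517052599, p(147)=30388671978, p(148)=33549419497, p(149)=37027355200, p(150)=40853235313, p(151)=45060624582, p(152)=49686288421.
Final step: p(153) = p(152) + p(151) - p(148) - p(146) + p(141) + p(138) - p(131) - p(127) + p(118) + p(113) - p(102) - p(96) + p(83) + p(76) - p(61) - p(53) + p(36) + p(27) - p(8)
= 49686288421 + 45060624582 - 33549419497 - 27517052599 + 16670689208 + 12292341831 - 5964539504 - 3913864295 + 1482074143 + 851376628 - 241265379 - 118114304 + 23338469 + 9289091 - 1121505 - 329931 + 17977 + 3010 - 22
= 54770336324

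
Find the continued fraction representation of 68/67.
[1; 67]

Euclidean algorithm steps:
68 = 1 × 67 + 1
67 = 67 × 1 + 0
Continued fraction: [1; 67]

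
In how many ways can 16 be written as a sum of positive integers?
231

p(n) counts ways to write n as a sum of positive integers (order ignored).
Euler's pentagonal recurrence: p(k) = p(k-1) + p(k-2) - p(k-5) - p(k-7) + p(k-12) + p(k-15) - ... (offsets j(3j∓1)/2, signs ++--, p(0)=1, p(<0)=0).
DP table for k = 0..15: p(0)=1, p(1)=1, p(2)=2, p(3)=3, p(4)=5, p(5)=7, p(6)=11, p(7)=15, p(8)=22, p(9)=30, p(10)=42, p(11)=56, p(12)=77, p(13)=101, p(14)=135, p(15)=176.
Final step: p(16) = p(15) + p(14) - p(11) - p(9) + p(4) + p(1)
= 176 + 135 - 56 - 30 + 5 + 1
= 231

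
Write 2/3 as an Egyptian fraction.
1/2 + 1/6

Greedy algorithm:
2/3: ceiling(3/2) = 2, use 1/2
1/6: ceiling(6/1) = 6, use 1/6
Result: 2/3 = 1/2 + 1/6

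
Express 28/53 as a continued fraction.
[0; 1, 1, 8, 3]

Euclidean algorithm steps:
28 = 0 × 53 + 28
53 = 1 × 28 + 25
28 = 1 × 25 + 3
25 = 8 × 3 + 1
3 = 3 × 1 + 0
Continued fraction: [0; 1, 1, 8, 3]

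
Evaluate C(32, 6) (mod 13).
1

Using Lucas' theorem:
Write n=32 and k=6 in base 13:
n in base 13: [2, 6]
k in base 13: [0, 6]
C(32,6) mod 13 = ∏ C(n_i, k_i) mod 13
Digit binomials (mod 13): C(2,0) = 1; C(6,6) = 1
Product: 1 × 1 = 1 ≡ 1 (mod 13)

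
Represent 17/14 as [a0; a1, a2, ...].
[1; 4, 1, 2]

Euclidean algorithm steps:
17 = 1 × 14 + 3
14 = 4 × 3 + 2
3 = 1 × 2 + 1
2 = 2 × 1 + 0
Continued fraction: [1; 4, 1, 2]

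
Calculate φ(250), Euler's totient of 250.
100

250 = 2 × 5^3
φ(n) = n × ∏(1 - 1/p) for each prime p dividing n
φ(250) = 250 × (1 - 1/2) × (1 - 1/5) = 100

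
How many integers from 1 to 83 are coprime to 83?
82

83 = 83
φ(n) = n × ∏(1 - 1/p) for each prime p dividing n
φ(83) = 83 × (1 - 1/83) = 82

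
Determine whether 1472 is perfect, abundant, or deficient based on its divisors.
abundant

Proper divisors of 1472: sum = 1 + 2 + 4 + 8 + 16 + 23 + 32 + 46 + 64 + 92 + 184 + 368 + 736 = 1576
Since 1576 > 1472, 1472 is abundant.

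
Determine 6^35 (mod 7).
6

Repeated squaring. Binary of 35 = 100011.
6^1 ≡ 6 (mod 7); 6^2 ≡ 1 (mod 7); 6^4 ≡ 1 (mod 7); 6^8 ≡ 1 (mod 7); 6^16 ≡ 1 (mod 7); 6^32 ≡ 1 (mod 7)
6^35 = 6^1 × 6^2 × 6^32 ≡ 6 (mod 7)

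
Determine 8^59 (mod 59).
8

Repeated squaring. Binary of 59 = 111011.
8^1 ≡ 8 (mod 59); 8^2 ≡ 5 (mod 59); 8^4 ≡ 25 (mod 59); 8^8 ≡ 35 (mod 59); 8^16 ≡ 45 (mod 59); 8^32 ≡ 19 (mod 59)
8^59 = 8^1 × 8^2 × 8^8 × 8^16 × 8^32 ≡ 8 (mod 59)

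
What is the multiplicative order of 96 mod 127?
126

127 is prime, so ord(96) divides φ(127) = 126.
Divisors of 126: 1, 2, 3, 6, 7, 9, 14, 18, 21, 42, 63, 126.
Repeated squaring: 96^1 ≡ 96, 96^2 ≡ 72, 96^4 ≡ 104, 96^8 ≡ 21, 96^16 ≡ 60, 96^32 ≡ 44, 96^64 ≡ 31 (mod 127).
Test 96^d mod 127 for each divisor d in increasing order:
96^1 ≡ 96
96^2 ≡ 72
96^3 = 96^2·96^1 ≡ 54
96^6 = 96^4·96^2 ≡ 122
96^7 = 96^4·96^2·96^1 ≡ 28
96^9 = 96^8·96^1 ≡ 111
96^14 = 96^8·96^4·96^2 ≡ 22
96^18 = 96^16·96^2 ≡ 2
96^21 = 96^16·96^4·96^1 ≡ 108
96^42 = 96^32·96^8·96^2 ≡ 107
96^63 = 96^32·96^16·96^8·96^4·96^2·96^1 ≡ 126
96^126 = 96^64·96^32·96^16·96^8·96^4·96^2 ≡ 1  ← first divisor giving 1
The order is 126.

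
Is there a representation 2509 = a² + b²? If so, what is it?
3² + 50² (a=3, b=50)

Factorization: 2509 = 13 × 193
By Fermat: n is sum of two squares iff every prime p ≡ 3 (mod 4) appears to even power.
All primes ≡ 3 (mod 4) appear to even power.
Search a = 0, 1, 2, … for 2509 - a² a perfect square: first hit at a = 3: 2509 - 9 = 2500 = 50².
2509 = 3² + 50² = 9 + 2500 ✓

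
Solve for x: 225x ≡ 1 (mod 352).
97

gcd(225, 352) = 1, so the inverse exists.
Extended Euclidean algorithm on (352, 225):
352 = 1 × 225 + 127  ⟹  127 = (1)·352 + (-1)·225
225 = 1 × 127 + 98  ⟹  98 = (-1)·352 + (2)·225
127 = 1 × 98 + 29  ⟹  29 = (2)·352 + (-3)·225
98 = 3 × 29 + 11  ⟹  11 = (-7)·352 + (11)·225
29 = 2 × 11 + 7  ⟹  7 = (16)·352 + (-25)·225
11 = 1 × 7 + 4  ⟹  4 = (-23)·352 + (36)·225
7 = 1 × 4 + 3  ⟹  3 = (39)·352 + (-61)·225
4 = 1 × 3 + 1  ⟹  1 = (-62)·352 + (97)·225
So (97)·225 ≡ 1 (mod 352), i.e. 225^(-1) ≡ 97 (mod 352).
Check: 225 × 97 = 21825 ≡ 1 (mod 352)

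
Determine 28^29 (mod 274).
8

Repeated squaring. Binary of 29 = 11101.
28^1 ≡ 28 (mod 274); 28^2 ≡ 236 (mod 274); 28^4 ≡ 74 (mod 274); 28^8 ≡ 270 (mod 274); 28^16 ≡ 16 (mod 274)
28^29 = 28^1 × 28^4 × 28^8 × 28^16 ≡ 8 (mod 274)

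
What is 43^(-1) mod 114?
61

gcd(43, 114) = 1, so the inverse exists.
Extended Euclidean algorithm on (114, 43):
114 = 2 × 43 + 28  ⟹  28 = (1)·114 + (-2)·43
43 = 1 × 28 + 15  ⟹  15 = (-1)·114 + (3)·43
28 = 1 × 15 + 13  ⟹  13 = (2)·114 + (-5)·43
15 = 1 × 13 + 2  ⟹  2 = (-3)·114 + (8)·43
13 = 6 × 2 + 1  ⟹  1 = (20)·114 + (-53)·43
So (-53)·43 ≡ 1 (mod 114), i.e. 43^(-1) ≡ -53 ≡ 61 (mod 114).
Check: 43 × 61 = 2623 ≡ 1 (mod 114)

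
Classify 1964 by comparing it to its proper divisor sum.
deficient

Proper divisors of 1964: sum = 1 + 2 + 4 + 491 + 982 = 1480
Since 1480 < 1964, 1964 is deficient.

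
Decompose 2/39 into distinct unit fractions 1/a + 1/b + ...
1/20 + 1/780

Greedy algorithm:
2/39: ceiling(39/2) = 20, use 1/20
1/780: ceiling(780/1) = 780, use 1/780
Result: 2/39 = 1/20 + 1/780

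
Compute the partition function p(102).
241265379

p(n) counts ways to write n as a sum of positive integers (order ignored).
Euler's pentagonal recurrence: p(k) = p(k-1) + p(k-2) - p(k-5) - p(k-7) + p(k-12) + p(k-15) - ... (offsets j(3j∓1)/2, signs ++--, p(0)=1, p(<0)=0).
DP table for k = 0..101: p(0)=1, p(1)=1, p(2)=2, p(3)=3, p(4)=5, p(5)=7, p(6)=11, p(7)=15, p(8)=22, p(9)=30, p(10)=42, p(11)=56, p(12)=77, p(13)=101, p(14)=135, p(15)=176, p(16)=231, p(17)=297, p(18)=385, p(19)=490, p(20)=627, p(21)=792, p(22)=1002, p(23)=1255, p(24)=1575, p(25)=1958, p(26)=2436, p(27)=3010, p(28)=3718, p(29)=4565, p(30)=5604, p(31)=6842, p(32)=8349, p(33)=10143, p(34)=12310, p(35)=14883, p(36)=17977, p(37)=21637, p(38)=26015, p(39)=31185, p(40)=37338, p(41)=44583, p(42)=53174, p(43)=63261, p(44)=75175, p(45)=89134, p(46)=105558, p(47)=124754, p(48)=147273, p(49)=173525, p(50)=204226, p(51)=239943, p(52)=281589, p(53)=329931, p(54)=386155, p(55)=451276, p(56)=526823, p(57)=614154, p(58)=715220, p(59)=831820, p(60)=966467, p(61)=1121505, p(62)=1300156, p(63)=1505499, p(64)=1741630, p(65)=2012558, p(66)=2323520, p(67)=2679689, p(68)=3087735, p(69)=3554345, p(70)=4087968, p(71)=4697205, p(72)=5392783, p(73)=6185689, p(74)=7089500, p(75)=8118264, p(76)=9289091, p(77)=10619863, p(78)=12132164, p(79)=13848650, p(80)=15796476, p(81)=18004327, p(82)=20506255, p(83)=23338469, p(84)=26543660, p(85)=30167357, p(86)=34262962, p(87)=38887673, p(88)=44108109, p(89)=49995925, p(90)=56634173, p(91)=64112359, p(92)=72533807, p(93)=82010177, p(94)=92669720, p(95)=104651419, p(96)=118114304, p(97)=133230930, p(98)=150198136, p(99)=169229875, p(100)=190569292, p(101)=214481126.
Final step: p(102) = p(101) + p(100) - p(97) - p(95) + p(90) + p(87) - p(80) - p(76) + p(67) + p(62) - p(51) - p(45) + p(32) + p(25) - p(10) - p(2)
= 214481126 + 190569292 - 133230930 - 104651419 + 56634173 + 38887673 - 15796476 - 9289091 + 2679689 + 1300156 - 239943 - 89134 + 8349 + 1958 - 42 - 2
= 241265379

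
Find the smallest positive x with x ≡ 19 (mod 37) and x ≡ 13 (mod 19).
241

Using Chinese Remainder Theorem:
M = 37 × 19 = 703
M1 = 19, M2 = 37
y1 = 19^(-1) mod 37 = 2
y2 = 37^(-1) mod 19 = 18
x = (19×19×2 + 13×37×18) mod 703 = 241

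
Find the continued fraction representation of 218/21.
[10; 2, 1, 1, 1, 2]

Euclidean algorithm steps:
218 = 10 × 21 + 8
21 = 2 × 8 + 5
8 = 1 × 5 + 3
5 = 1 × 3 + 2
3 = 1 × 2 + 1
2 = 2 × 1 + 0
Continued fraction: [10; 2, 1, 1, 1, 2]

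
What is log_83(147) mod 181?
26

Baby-step giant-step with step n = ⌈√181⌉ = 14.
Baby steps 83^j mod 181 (j:value) for j=0..13: 0:1, 1:83, 2:11, 3:8, 4:121, 5:88, 6:64, 7:63, 8:161, 9:150, 10:142, 11:21, 12:114, 13:50.
Giant-step multiplier: 83^(-14) ≡ 83^(180-14) = 83^166 ≡ 167 (mod 181).
Giant steps γ_i = 147·167^i mod 181: γ_0=147, γ_1=114 (in table at j=12).
x = i·n + j = 1·14 + 12 = 26.
Check: 83^26 ≡ 147 (mod 181).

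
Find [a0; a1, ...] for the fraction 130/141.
[0; 1, 11, 1, 4, 2]

Euclidean algorithm steps:
130 = 0 × 141 + 130
141 = 1 × 130 + 11
130 = 11 × 11 + 9
11 = 1 × 9 + 2
9 = 4 × 2 + 1
2 = 2 × 1 + 0
Continued fraction: [0; 1, 11, 1, 4, 2]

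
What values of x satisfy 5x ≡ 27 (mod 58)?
x ≡ 17 (mod 58)

gcd(5, 58) = 1, which divides 27, so solutions exist.
Find 5^(-1) mod 58 by the extended Euclidean algorithm:
58 = 11 × 5 + 3  ⟹  3 = (1)·58 + (-11)·5
5 = 1 × 3 + 2  ⟹  2 = (-1)·58 + (12)·5
3 = 1 × 2 + 1  ⟹  1 = (2)·58 + (-23)·5
So (-23)·5 ≡ 1 (mod 58), i.e. 5^(-1) ≡ -23 ≡ 35 (mod 58).
x ≡ 35 × 27 = 945 ≡ 17 (mod 58).
Check: 5 × 17 = 85 ≡ 27 (mod 58).
Unique solution: x ≡ 17 (mod 58)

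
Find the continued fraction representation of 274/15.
[18; 3, 1, 3]

Euclidean algorithm steps:
274 = 18 × 15 + 4
15 = 3 × 4 + 3
4 = 1 × 3 + 1
3 = 3 × 1 + 0
Continued fraction: [18; 3, 1, 3]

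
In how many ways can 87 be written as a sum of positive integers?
38887673

p(n) counts ways to write n as a sum of positive integers (order ignored).
Euler's pentagonal recurrence: p(k) = p(k-1) + p(k-2) - p(k-5) - p(k-7) + p(k-12) + p(k-15) - ... (offsets j(3j∓1)/2, signs ++--, p(0)=1, p(<0)=0).
DP table for k = 0..86: p(0)=1, p(1)=1, p(2)=2, p(3)=3, p(4)=5, p(5)=7, p(6)=11, p(7)=15, p(8)=22, p(9)=30, p(10)=42, p(11)=56, p(12)=77, p(13)=101, p(14)=135, p(15)=176, p(16)=231, p(17)=297, p(18)=385, p(19)=490, p(20)=627, p(21)=792, p(22)=1002, p(23)=1255, p(24)=1575, p(25)=1958, p(26)=2436, p(27)=3010, p(28)=3718, p(29)=4565, p(30)=5604, p(31)=6842, p(32)=8349, p(33)=10143, p(34)=12310, p(35)=14883, p(36)=17977, p(37)=21637, p(38)=26015, p(39)=31185, p(40)=37338, p(41)=44583, p(42)=53174, p(43)=63261, p(44)=75175, p(45)=89134, p(46)=105558, p(47)=124754, p(48)=147273, p(49)=173525, p(50)=204226, p(51)=239943, p(52)=281589, p(53)=329931, p(54)=386155, p(55)=451276, p(56)=526823, p(57)=614154, p(58)=715220, p(59)=831820, p(60)=966467, p(61)=1121505, p(62)=1300156, p(63)=1505499, p(64)=1741630, p(65)=2012558, p(66)=2323520, p(67)=2679689, p(68)=3087735, p(69)=3554345, p(70)=4087968, p(71)=4697205, p(72)=5392783, p(73)=6185689, p(74)=7089500, p(75)=8118264, p(76)=9289091, p(77)=10619863, p(78)=12132164, p(79)=13848650, p(80)=15796476, p(81)=18004327, p(82)=20506255, p(83)=23338469, p(84)=26543660, p(85)=30167357, p(86)=34262962.
Final step: p(87) = p(86) + p(85) - p(82) - p(80) + p(75) + p(72) - p(65) - p(61) + p(52) + p(47) - p(36) - p(30) + p(17) + p(10)
= 34262962 + 30167357 - 20506255 - 15796476 + 8118264 + 5392783 - 2012558 - 1121505 + 281589 + 124754 - 17977 - 5604 + 297 + 42
= 38887673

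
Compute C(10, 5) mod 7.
0

Using Lucas' theorem:
Write n=10 and k=5 in base 7:
n in base 7: [1, 3]
k in base 7: [0, 5]
C(10,5) mod 7 = ∏ C(n_i, k_i) mod 7
Digit binomials (mod 7): C(1,0) = 1; C(3,5) = 0 (k_i > n_i)
Product: 1 × 0 = 0 ≡ 0 (mod 7)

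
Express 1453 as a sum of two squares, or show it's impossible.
3² + 38² (a=3, b=38)

Factorization: 1453 = 1453
By Fermat: n is sum of two squares iff every prime p ≡ 3 (mod 4) appears to even power.
All primes ≡ 3 (mod 4) appear to even power.
Search a = 0, 1, 2, … for 1453 - a² a perfect square: first hit at a = 3: 1453 - 9 = 1444 = 38².
1453 = 3² + 38² = 9 + 1444 ✓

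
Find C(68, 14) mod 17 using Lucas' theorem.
0

Using Lucas' theorem:
Write n=68 and k=14 in base 17:
n in base 17: [4, 0]
k in base 17: [0, 14]
C(68,14) mod 17 = ∏ C(n_i, k_i) mod 17
Digit binomials (mod 17): C(4,0) = 1; C(0,14) = 0 (k_i > n_i)
Product: 1 × 0 = 0 ≡ 0 (mod 17)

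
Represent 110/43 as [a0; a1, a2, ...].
[2; 1, 1, 3, 1, 4]

Euclidean algorithm steps:
110 = 2 × 43 + 24
43 = 1 × 24 + 19
24 = 1 × 19 + 5
19 = 3 × 5 + 4
5 = 1 × 4 + 1
4 = 4 × 1 + 0
Continued fraction: [2; 1, 1, 3, 1, 4]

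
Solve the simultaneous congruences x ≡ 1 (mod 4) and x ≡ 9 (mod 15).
9

Using Chinese Remainder Theorem:
M = 4 × 15 = 60
M1 = 15, M2 = 4
y1 = 15^(-1) mod 4 = 3
y2 = 4^(-1) mod 15 = 4
x = (1×15×3 + 9×4×4) mod 60 = 9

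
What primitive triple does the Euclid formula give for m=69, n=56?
(1625, 7728, 7897)

Euclid's formula: a = m² - n², b = 2mn, c = m² + n²
m = 69, n = 56
a = 69² - 56² = 4761 - 3136 = 1625
b = 2 × 69 × 56 = 7728
c = 69² + 56² = 4761 + 3136 = 7897
Verification: 1625² + 7728² = 2640625 + 59721984 = 62362609 = 7897² ✓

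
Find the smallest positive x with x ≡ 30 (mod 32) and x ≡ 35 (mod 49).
574

Using Chinese Remainder Theorem:
M = 32 × 49 = 1568
M1 = 49, M2 = 32
y1 = 49^(-1) mod 32 = 17
y2 = 32^(-1) mod 49 = 23
x = (30×49×17 + 35×32×23) mod 1568 = 574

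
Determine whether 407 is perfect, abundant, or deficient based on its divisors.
deficient

Proper divisors of 407: sum = 1 + 11 + 37 = 49
Since 49 < 407, 407 is deficient.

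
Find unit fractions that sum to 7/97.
1/14 + 1/1358

Greedy algorithm:
7/97: ceiling(97/7) = 14, use 1/14
1/1358: ceiling(1358/1) = 1358, use 1/1358
Result: 7/97 = 1/14 + 1/1358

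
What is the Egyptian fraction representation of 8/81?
1/11 + 1/128 + 1/22810 + 1/1300717440

Greedy algorithm:
8/81: ceiling(81/8) = 11, use 1/11
7/891: ceiling(891/7) = 128, use 1/128
5/114048: ceiling(114048/5) = 22810, use 1/22810
1/1300717440: ceiling(1300717440/1) = 1300717440, use 1/1300717440
Result: 8/81 = 1/11 + 1/128 + 1/22810 + 1/1300717440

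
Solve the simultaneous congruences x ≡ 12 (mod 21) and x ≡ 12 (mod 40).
12

Using Chinese Remainder Theorem:
M = 21 × 40 = 840
M1 = 40, M2 = 21
y1 = 40^(-1) mod 21 = 10
y2 = 21^(-1) mod 40 = 21
x = (12×40×10 + 12×21×21) mod 840 = 12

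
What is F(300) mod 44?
0

Matrix identity: Q^n = [[F_(n+1), F_n], [F_n, F_(n-1)]] with Q = [[1,1],[1,0]].
n = 300 = 100101100₂. Square-and-multiply, entries mod 44:
Q^1 = [[1,1],[1,0]]
Q^2 = (Q^1)² = [[2,1],[1,1]]
Q^4 = (Q^2)² = [[5,3],[3,2]]
Q^9 = (Q^4)²·Q = [[11,34],[34,21]]
Q^18 = (Q^9)² = [[1,32],[32,13]]
Q^37 = (Q^18)²·Q = [[21,13],[13,8]]
Q^75 = (Q^37)²·Q = [[19,38],[38,25]]
Q^150 = (Q^75)² = [[1,0],[0,1]]
Q^300 = (Q^150)² = [[1,0],[0,1]]
F_300 mod 44 = Q^300[0][1] = 0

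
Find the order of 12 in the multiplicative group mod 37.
9

37 is prime, so ord(12) divides φ(37) = 36.
Divisors of 36: 1, 2, 3, 4, 6, 9, 12, 18, 36.
Repeated squaring: 12^1 ≡ 12, 12^2 ≡ 33, 12^4 ≡ 16, 12^8 ≡ 34, 12^16 ≡ 9, 12^32 ≡ 7 (mod 37).
Test 12^d mod 37 for each divisor d in increasing order:
12^1 ≡ 12
12^2 ≡ 33
12^3 = 12^2·12^1 ≡ 26
12^4 ≡ 16
12^6 = 12^4·12^2 ≡ 10
12^9 = 12^8·12^1 ≡ 1  ← first divisor giving 1
The order is 9.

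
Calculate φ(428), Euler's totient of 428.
212

428 = 2^2 × 107
φ(n) = n × ∏(1 - 1/p) for each prime p dividing n
φ(428) = 428 × (1 - 1/2) × (1 - 1/107) = 212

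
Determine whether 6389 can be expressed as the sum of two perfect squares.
55² + 58² (a=55, b=58)

Factorization: 6389 = 6389
By Fermat: n is sum of two squares iff every prime p ≡ 3 (mod 4) appears to even power.
All primes ≡ 3 (mod 4) appear to even power.
Search a = 0, 1, 2, … for 6389 - a² a perfect square: first hit at a = 55: 6389 - 3025 = 3364 = 58².
6389 = 55² + 58² = 3025 + 3364 ✓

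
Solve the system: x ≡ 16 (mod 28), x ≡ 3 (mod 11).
212

Using Chinese Remainder Theorem:
M = 28 × 11 = 308
M1 = 11, M2 = 28
y1 = 11^(-1) mod 28 = 23
y2 = 28^(-1) mod 11 = 2
x = (16×11×23 + 3×28×2) mod 308 = 212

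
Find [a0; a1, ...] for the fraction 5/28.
[0; 5, 1, 1, 2]

Euclidean algorithm steps:
5 = 0 × 28 + 5
28 = 5 × 5 + 3
5 = 1 × 3 + 2
3 = 1 × 2 + 1
2 = 2 × 1 + 0
Continued fraction: [0; 5, 1, 1, 2]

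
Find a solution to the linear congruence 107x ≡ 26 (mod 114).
x ≡ 94 (mod 114)

gcd(107, 114) = 1, which divides 26, so solutions exist.
Find 107^(-1) mod 114 by the extended Euclidean algorithm:
114 = 1 × 107 + 7  ⟹  7 = (1)·114 + (-1)·107
107 = 15 × 7 + 2  ⟹  2 = (-15)·114 + (16)·107
7 = 3 × 2 + 1  ⟹  1 = (46)·114 + (-49)·107
So (-49)·107 ≡ 1 (mod 114), i.e. 107^(-1) ≡ -49 ≡ 65 (mod 114).
x ≡ 65 × 26 = 1690 ≡ 94 (mod 114).
Check: 107 × 94 = 10058 ≡ 26 (mod 114).
Unique solution: x ≡ 94 (mod 114)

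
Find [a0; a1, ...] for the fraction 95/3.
[31; 1, 2]

Euclidean algorithm steps:
95 = 31 × 3 + 2
3 = 1 × 2 + 1
2 = 2 × 1 + 0
Continued fraction: [31; 1, 2]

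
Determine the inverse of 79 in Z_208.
79

gcd(79, 208) = 1, so the inverse exists.
Extended Euclidean algorithm on (208, 79):
208 = 2 × 79 + 50  ⟹  50 = (1)·208 + (-2)·79
79 = 1 × 50 + 29  ⟹  29 = (-1)·208 + (3)·79
50 = 1 × 29 + 21  ⟹  21 = (2)·208 + (-5)·79
29 = 1 × 21 + 8  ⟹  8 = (-3)·208 + (8)·79
21 = 2 × 8 + 5  ⟹  5 = (8)·208 + (-21)·79
8 = 1 × 5 + 3  ⟹  3 = (-11)·208 + (29)·79
5 = 1 × 3 + 2  ⟹  2 = (19)·208 + (-50)·79
3 = 1 × 2 + 1  ⟹  1 = (-30)·208 + (79)·79
So (79)·79 ≡ 1 (mod 208), i.e. 79^(-1) ≡ 79 (mod 208).
Check: 79 × 79 = 6241 ≡ 1 (mod 208)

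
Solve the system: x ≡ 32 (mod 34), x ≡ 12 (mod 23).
610

Using Chinese Remainder Theorem:
M = 34 × 23 = 782
M1 = 23, M2 = 34
y1 = 23^(-1) mod 34 = 3
y2 = 34^(-1) mod 23 = 21
x = (32×23×3 + 12×34×21) mod 782 = 610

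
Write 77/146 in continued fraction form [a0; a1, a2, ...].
[0; 1, 1, 8, 1, 1, 1, 2]

Euclidean algorithm steps:
77 = 0 × 146 + 77
146 = 1 × 77 + 69
77 = 1 × 69 + 8
69 = 8 × 8 + 5
8 = 1 × 5 + 3
5 = 1 × 3 + 2
3 = 1 × 2 + 1
2 = 2 × 1 + 0
Continued fraction: [0; 1, 1, 8, 1, 1, 1, 2]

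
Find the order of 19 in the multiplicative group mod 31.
15

31 is prime, so ord(19) divides φ(31) = 30.
Divisors of 30: 1, 2, 3, 5, 6, 10, 15, 30.
Repeated squaring: 19^1 ≡ 19, 19^2 ≡ 20, 19^4 ≡ 28, 19^8 ≡ 9, 19^16 ≡ 19 (mod 31).
Test 19^d mod 31 for each divisor d in increasing order:
19^1 ≡ 19
19^2 ≡ 20
19^3 = 19^2·19^1 ≡ 8
19^5 = 19^4·19^1 ≡ 5
19^6 = 19^4·19^2 ≡ 2
19^10 = 19^8·19^2 ≡ 25
19^15 = 19^8·19^4·19^2·19^1 ≡ 1  ← first divisor giving 1
The order is 15.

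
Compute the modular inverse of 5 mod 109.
22

gcd(5, 109) = 1, so the inverse exists.
Extended Euclidean algorithm on (109, 5):
109 = 21 × 5 + 4  ⟹  4 = (1)·109 + (-21)·5
5 = 1 × 4 + 1  ⟹  1 = (-1)·109 + (22)·5
So (22)·5 ≡ 1 (mod 109), i.e. 5^(-1) ≡ 22 (mod 109).
Check: 5 × 22 = 110 ≡ 1 (mod 109)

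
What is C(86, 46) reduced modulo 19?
4

Using Lucas' theorem:
Write n=86 and k=46 in base 19:
n in base 19: [4, 10]
k in base 19: [2, 8]
C(86,46) mod 19 = ∏ C(n_i, k_i) mod 19
Digit binomials (mod 19): C(4,2) = 6; C(10,8) = 45 ≡ 7
Product: 6 × 7 = 42 ≡ 4 (mod 19)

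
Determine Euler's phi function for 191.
190

191 = 191
φ(n) = n × ∏(1 - 1/p) for each prime p dividing n
φ(191) = 191 × (1 - 1/191) = 190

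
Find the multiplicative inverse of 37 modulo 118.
67

gcd(37, 118) = 1, so the inverse exists.
Extended Euclidean algorithm on (118, 37):
118 = 3 × 37 + 7  ⟹  7 = (1)·118 + (-3)·37
37 = 5 × 7 + 2  ⟹  2 = (-5)·118 + (16)·37
7 = 3 × 2 + 1  ⟹  1 = (16)·118 + (-51)·37
So (-51)·37 ≡ 1 (mod 118), i.e. 37^(-1) ≡ -51 ≡ 67 (mod 118).
Check: 37 × 67 = 2479 ≡ 1 (mod 118)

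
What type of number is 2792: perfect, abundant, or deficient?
deficient

Proper divisors of 2792: sum = 1 + 2 + 4 + 8 + 349 + 698 + 1396 = 2458
Since 2458 < 2792, 2792 is deficient.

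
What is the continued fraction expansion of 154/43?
[3; 1, 1, 2, 1, 1, 3]

Euclidean algorithm steps:
154 = 3 × 43 + 25
43 = 1 × 25 + 18
25 = 1 × 18 + 7
18 = 2 × 7 + 4
7 = 1 × 4 + 3
4 = 1 × 3 + 1
3 = 3 × 1 + 0
Continued fraction: [3; 1, 1, 2, 1, 1, 3]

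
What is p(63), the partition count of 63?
1505499

p(n) counts ways to write n as a sum of positive integers (order ignored).
Euler's pentagonal recurrence: p(k) = p(k-1) + p(k-2) - p(k-5) - p(k-7) + p(k-12) + p(k-15) - ... (offsets j(3j∓1)/2, signs ++--, p(0)=1, p(<0)=0).
DP table for k = 0..62: p(0)=1, p(1)=1, p(2)=2, p(3)=3, p(4)=5, p(5)=7, p(6)=11, p(7)=15, p(8)=22, p(9)=30, p(10)=42, p(11)=56, p(12)=77, p(13)=101, p(14)=135, p(15)=176, p(16)=231, p(17)=297, p(18)=385, p(19)=490, p(20)=627, p(21)=792, p(22)=1002, p(23)=1255, p(24)=1575, p(25)=1958, p(26)=2436, p(27)=3010, p(28)=3718, p(29)=4565, p(30)=5604, p(31)=6842, p(32)=8349, p(33)=10143, p(34)=12310, p(35)=14883, p(36)=17977, p(37)=21637, p(38)=26015, p(39)=31185, p(40)=37338, p(41)=44583, p(42)=53174, p(43)=63261, p(44)=75175, p(45)=89134, p(46)=105558, p(47)=124754, p(48)=147273, p(49)=173525, p(50)=204226, p(51)=239943, p(52)=281589, p(53)=329931, p(54)=386155, p(55)=451276, p(56)=526823, p(57)=614154, p(58)=715220, p(59)=831820, p(60)=966467, p(61)=1121505, p(62)=1300156.
Final step: p(63) = p(62) + p(61) - p(58) - p(56) + p(51) + p(48) - p(41) - p(37) + p(28) + p(23) - p(12) - p(6)
= 1300156 + 1121505 - 715220 - 526823 + 239943 + 147273 - 44583 - 21637 + 3718 + 1255 - 77 - 11
= 1505499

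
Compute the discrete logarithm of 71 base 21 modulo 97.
79

Baby-step giant-step with step n = ⌈√97⌉ = 10.
Baby steps 21^j mod 97 (j:value) for j=0..9: 0:1, 1:21, 2:53, 3:46, 4:93, 5:13, 6:79, 7:10, 8:16, 9:45.
Giant-step multiplier: 21^(-10) ≡ 21^(96-10) = 21^86 ≡ 31 (mod 97).
Giant steps γ_i = 71·31^i mod 97: γ_0=71, γ_1=67, γ_2=40, γ_3=76, γ_4=28, γ_5=92, γ_6=39, γ_7=45 (in table at j=9).
x = i·n + j = 7·10 + 9 = 79.
Check: 21^79 ≡ 71 (mod 97).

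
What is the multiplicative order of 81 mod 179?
89

179 is prime, so ord(81) divides φ(179) = 178.
Divisors of 178: 1, 2, 89, 178.
Repeated squaring: 81^1 ≡ 81, 81^2 ≡ 117, 81^4 ≡ 85, 81^8 ≡ 65, 81^16 ≡ 108, 81^32 ≡ 29, 81^64 ≡ 125, 81^128 ≡ 52 (mod 179).
Test 81^d mod 179 for each divisor d in increasing order:
81^1 ≡ 81
81^2 ≡ 117
81^89 = 81^64·81^16·81^8·81^1 ≡ 1  ← first divisor giving 1
The order is 89.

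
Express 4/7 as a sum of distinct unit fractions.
1/2 + 1/14

Greedy algorithm:
4/7: ceiling(7/4) = 2, use 1/2
1/14: ceiling(14/1) = 14, use 1/14
Result: 4/7 = 1/2 + 1/14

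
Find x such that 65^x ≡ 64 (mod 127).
72

Baby-step giant-step with step n = ⌈√127⌉ = 12.
Baby steps 65^j mod 127 (j:value) for j=0..11: 0:1, 1:65, 2:34, 3:51, 4:13, 5:83, 6:61, 7:28, 8:42, 9:63, 10:31, 11:110.
Giant-step multiplier: 65^(-12) ≡ 65^(126-12) = 65^114 ≡ 117 (mod 127).
Giant steps γ_i = 64·117^i mod 127: γ_0=64, γ_1=122, γ_2=50, γ_3=8, γ_4=47, γ_5=38, γ_6=1 (in table at j=0).
x = i·n + j = 6·12 + 0 = 72.
Check: 65^72 ≡ 64 (mod 127).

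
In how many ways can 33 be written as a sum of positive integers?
10143

p(n) counts ways to write n as a sum of positive integers (order ignored).
Euler's pentagonal recurrence: p(k) = p(k-1) + p(k-2) - p(k-5) - p(k-7) + p(k-12) + p(k-15) - ... (offsets j(3j∓1)/2, signs ++--, p(0)=1, p(<0)=0).
DP table for k = 0..32: p(0)=1, p(1)=1, p(2)=2, p(3)=3, p(4)=5, p(5)=7, p(6)=11, p(7)=15, p(8)=22, p(9)=30, p(10)=42, p(11)=56, p(12)=77, p(13)=101, p(14)=135, p(15)=176, p(16)=231, p(17)=297, p(18)=385, p(19)=490, p(20)=627, p(21)=792, p(22)=1002, p(23)=1255, p(24)=1575, p(25)=1958, p(26)=2436, p(27)=3010, p(28)=3718, p(29)=4565, p(30)=5604, p(31)=6842, p(32)=8349.
Final step: p(33) = p(32) + p(31) - p(28) - p(26) + p(21) + p(18) - p(11) - p(7)
= 8349 + 6842 - 3718 - 2436 + 792 + 385 - 56 - 15
= 10143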